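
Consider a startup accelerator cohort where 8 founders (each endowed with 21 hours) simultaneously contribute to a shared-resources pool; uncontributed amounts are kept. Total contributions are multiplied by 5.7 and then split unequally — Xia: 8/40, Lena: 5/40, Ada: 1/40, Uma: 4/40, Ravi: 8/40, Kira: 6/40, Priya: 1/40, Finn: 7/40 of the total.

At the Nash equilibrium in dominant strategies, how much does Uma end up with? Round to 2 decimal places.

44.94 hours

Each unit j contributes comes back to j as 5.7 × (j's share), so j prefers to contribute only if that share exceeds 1/5.7 = 0.1754; otherwise keeping the unit dominates.
The shares above 0.1754 belong to Xia and Ravi, contributing 21 each; the remaining 6 contribute 0. Total contributed: 42.
Uma keeps 21 and receives 5.7 × 42 × 4/40 = 23.94 from the shared-resources pool, for a payoff of 44.94.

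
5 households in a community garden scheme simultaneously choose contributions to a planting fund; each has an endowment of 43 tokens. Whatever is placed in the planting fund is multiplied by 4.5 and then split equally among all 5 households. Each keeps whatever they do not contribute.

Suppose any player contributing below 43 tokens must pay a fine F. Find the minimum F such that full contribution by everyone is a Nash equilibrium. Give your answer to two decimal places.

4.30 tokens

Given the others contribute fully, the best deviation is to contribute 0 (any partial contribution still incurs the fine and gives up units whose private return 0.9000 is below 1).
Deviating from 43 to 0 saves 43 tokens but forfeits the deviator's share of the drop in the planting fund: 4.5/5 × 43 = 38.70.
So the deviation gain is 43 − 38.70 = 4.30, and the fine must be at least 4.30 tokens to wipe it out.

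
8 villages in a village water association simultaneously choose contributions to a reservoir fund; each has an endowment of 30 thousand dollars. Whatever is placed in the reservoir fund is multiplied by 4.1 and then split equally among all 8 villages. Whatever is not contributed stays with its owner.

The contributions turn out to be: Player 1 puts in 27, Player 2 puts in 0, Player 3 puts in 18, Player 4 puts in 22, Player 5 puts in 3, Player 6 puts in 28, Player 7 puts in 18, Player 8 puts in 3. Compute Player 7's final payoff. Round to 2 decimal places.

Total contributed: 27 + 0 + 18 + 22 + 3 + 28 + 18 + 3 = 119.
Each receives 4.1 × 119 / 8 = 60.99 from the reservoir fund.
Player 7 keeps 30 − 18 = 12, so Player 7's payoff is 12 + 60.99 = 72.99.

72.99 thousand dollars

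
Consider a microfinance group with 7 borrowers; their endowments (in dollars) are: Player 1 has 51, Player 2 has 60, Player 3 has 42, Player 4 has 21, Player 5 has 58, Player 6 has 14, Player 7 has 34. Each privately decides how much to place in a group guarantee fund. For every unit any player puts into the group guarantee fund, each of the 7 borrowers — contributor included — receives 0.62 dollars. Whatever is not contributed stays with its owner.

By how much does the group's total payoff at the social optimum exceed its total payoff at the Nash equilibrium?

The private return per contributed unit is 0.62 < 1 for everyone, so the Nash equilibrium is zero contribution and the group total is Σ E_j = 51 + 60 + 42 + 21 + 58 + 14 + 34 = 280.
Each contributed unit returns 4.340 to the group, so the social optimum is full contribution by everyone: group total = 4.340 × 280 = 1215.20.
Efficiency loss = (4.340 − 1) × 280 = 935.20.

935.20 dollars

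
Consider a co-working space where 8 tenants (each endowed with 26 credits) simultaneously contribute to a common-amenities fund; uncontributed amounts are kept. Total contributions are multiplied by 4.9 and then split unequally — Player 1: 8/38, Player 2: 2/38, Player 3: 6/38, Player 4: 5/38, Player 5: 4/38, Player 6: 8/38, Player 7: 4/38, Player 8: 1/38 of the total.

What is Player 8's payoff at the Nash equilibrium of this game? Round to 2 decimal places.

Player j's private return per contributed unit is 4.9 × (j's share). Contributing is weakly dominant for j when that share is at least 1/4.9 = 0.2041, and contributing 0 is dominant otherwise.
Player 1 and Player 6 clear that bar, contributing 26 each; the remaining 6 contribute 0. Total contributed: 52.
Player 8 keeps 26 and receives 4.9 × 52 × 1/38 = 6.71 from the common-amenities fund, for a payoff of 32.71.

32.71 credits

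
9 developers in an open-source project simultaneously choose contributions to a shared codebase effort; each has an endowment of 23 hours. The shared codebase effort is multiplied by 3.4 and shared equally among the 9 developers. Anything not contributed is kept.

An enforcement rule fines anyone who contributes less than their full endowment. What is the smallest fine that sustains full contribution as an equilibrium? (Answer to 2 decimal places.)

Given the others contribute fully, the best deviation is to contribute 0 (any partial contribution still incurs the fine and gives up units whose private return 0.3778 is below 1).
Deviating from 23 to 0 saves 23 hours but forfeits the deviator's share of the drop in the shared codebase effort: 3.4/9 × 23 = 8.69.
So the deviation gain is 23 − 8.69 = 14.31, and the fine must be at least 14.31 hours to wipe it out.

14.31 hours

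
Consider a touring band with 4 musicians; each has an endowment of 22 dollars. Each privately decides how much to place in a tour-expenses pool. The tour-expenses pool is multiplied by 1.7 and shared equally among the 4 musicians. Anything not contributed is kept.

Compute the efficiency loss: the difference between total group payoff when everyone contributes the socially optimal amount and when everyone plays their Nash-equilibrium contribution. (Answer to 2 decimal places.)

Each contributed unit returns 1.7/4 = 0.4250 to its contributor — below 1 — so contributing 0 is dominant for every player. At the Nash equilibrium everyone keeps their 22, and the group total is 4 × 22 = 88.
Each contributed unit returns 1.700 to the group as a whole (0.4250 to each of 4 players), which exceeds 1, so the social optimum is full contribution: group total = 1.700 × 88 = 149.60.
Efficiency loss = 149.60 − 88 = 61.60.

61.60 dollars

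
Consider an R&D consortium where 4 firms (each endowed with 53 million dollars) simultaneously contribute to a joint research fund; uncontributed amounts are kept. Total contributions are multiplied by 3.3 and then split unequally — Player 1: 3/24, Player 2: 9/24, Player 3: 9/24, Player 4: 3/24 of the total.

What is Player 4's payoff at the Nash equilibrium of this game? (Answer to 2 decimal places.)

For player j, contributing a unit is worthwhile iff 3.3 × (j's share) ≥ 1, i.e. iff j's share is at least 0.3030.
Player 2 and Player 3 are above the threshold, contributing 53 each; the remaining 2 contribute 0. Total contributed: 106.
Player 4 keeps 53 and receives 3.3 × 106 × 3/24 = 43.73 from the joint research fund, for a payoff of 96.73.

96.73 million dollars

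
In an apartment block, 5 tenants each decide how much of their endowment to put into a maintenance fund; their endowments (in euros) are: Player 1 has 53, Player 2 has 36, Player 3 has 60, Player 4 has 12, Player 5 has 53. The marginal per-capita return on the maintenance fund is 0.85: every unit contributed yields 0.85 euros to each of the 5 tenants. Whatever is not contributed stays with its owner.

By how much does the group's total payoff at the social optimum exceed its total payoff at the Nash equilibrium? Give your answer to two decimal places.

The private return per contributed unit is 0.85 < 1 for everyone, so the Nash equilibrium is zero contribution and the group total is Σ E_j = 53 + 36 + 60 + 12 + 53 = 214.
Each contributed unit returns 4.250 to the group, so the social optimum is full contribution by everyone: group total = 4.250 × 214 = 909.50.
Efficiency loss = (4.250 − 1) × 214 = 695.50.

695.50 euros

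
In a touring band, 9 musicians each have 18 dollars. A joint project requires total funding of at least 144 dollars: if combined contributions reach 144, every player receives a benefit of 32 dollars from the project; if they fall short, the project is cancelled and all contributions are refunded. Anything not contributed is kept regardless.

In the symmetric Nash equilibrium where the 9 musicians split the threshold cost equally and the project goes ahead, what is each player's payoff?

Equal share of the threshold: 144/9 = 16.
At this profile no one gains by cutting their contribution: any cut drops the total below 144, the project is cancelled, contributions are refunded, and the deviator ends with 18, which is less than 18 − 16 + 32 = 34. Contributing more than 16 just wastes the excess. So contributing exactly 16 is a best response.
Each player's payoff: 18 − 16 + 32 = 34.

34 dollars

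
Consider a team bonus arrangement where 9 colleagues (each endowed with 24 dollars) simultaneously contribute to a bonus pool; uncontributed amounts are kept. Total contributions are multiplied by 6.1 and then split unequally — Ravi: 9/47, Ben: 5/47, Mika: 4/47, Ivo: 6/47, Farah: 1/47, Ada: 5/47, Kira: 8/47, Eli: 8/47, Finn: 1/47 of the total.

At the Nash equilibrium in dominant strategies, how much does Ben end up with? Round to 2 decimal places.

70.72 dollars

For player j, contributing a unit is worthwhile iff 6.1 × (j's share) ≥ 1, i.e. iff j's share is at least 0.1639.
Ravi, Kira and Eli clear that bar, contributing 24 each; the remaining 6 contribute 0. Total contributed: 72.
Ben keeps 24 and receives 6.1 × 72 × 5/47 = 46.72 from the bonus pool, for a payoff of 70.72.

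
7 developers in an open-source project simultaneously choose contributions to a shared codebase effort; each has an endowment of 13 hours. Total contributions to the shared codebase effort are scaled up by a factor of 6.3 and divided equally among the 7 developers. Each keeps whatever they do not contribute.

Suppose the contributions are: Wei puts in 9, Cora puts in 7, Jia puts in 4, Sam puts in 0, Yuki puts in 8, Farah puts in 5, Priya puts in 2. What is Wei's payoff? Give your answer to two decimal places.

35.50 hours

Total contributed: 9 + 7 + 4 + 0 + 8 + 5 + 2 = 35.
Each receives 6.3 × 35 / 7 = 31.50 from the shared codebase effort.
Wei keeps 13 − 9 = 4, so Wei's payoff is 4 + 31.50 = 35.50.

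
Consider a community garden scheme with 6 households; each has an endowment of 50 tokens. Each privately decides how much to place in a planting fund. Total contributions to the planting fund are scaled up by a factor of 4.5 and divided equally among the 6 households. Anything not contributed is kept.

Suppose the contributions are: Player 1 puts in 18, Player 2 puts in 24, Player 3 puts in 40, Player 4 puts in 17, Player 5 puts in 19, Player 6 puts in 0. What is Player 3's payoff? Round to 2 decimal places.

98.50 tokens

Total contributed: 18 + 24 + 40 + 17 + 19 + 0 = 118.
Each receives 4.5 × 118 / 6 = 88.50 from the planting fund.
Player 3 keeps 50 − 40 = 10, so Player 3's payoff is 10 + 88.50 = 98.50.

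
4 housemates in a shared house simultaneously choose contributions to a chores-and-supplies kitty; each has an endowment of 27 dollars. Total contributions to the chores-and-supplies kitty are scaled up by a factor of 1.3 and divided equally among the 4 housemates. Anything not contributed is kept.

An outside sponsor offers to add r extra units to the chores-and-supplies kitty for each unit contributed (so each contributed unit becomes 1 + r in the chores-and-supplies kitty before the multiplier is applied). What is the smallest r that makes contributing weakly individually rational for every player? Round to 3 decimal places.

2.077

With matching at rate r, one contributed unit becomes (1 + r) in the chores-and-supplies kitty and returns 1.3 × (1 + r) / 4 to the contributor.
Setting this equal to 1: 1 + r = 4/1.3 = 3.0769.
So the minimum matching rate is r = 3.0769 − 1 = 2.077.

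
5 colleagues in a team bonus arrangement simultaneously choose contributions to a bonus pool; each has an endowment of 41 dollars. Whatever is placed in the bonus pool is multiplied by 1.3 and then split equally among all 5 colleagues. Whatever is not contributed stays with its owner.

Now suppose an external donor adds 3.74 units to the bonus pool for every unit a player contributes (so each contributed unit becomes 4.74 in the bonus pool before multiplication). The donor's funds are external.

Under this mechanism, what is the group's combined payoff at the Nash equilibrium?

Under the mechanism each unit contributed yields 1.3 × 4.74 / 5 = 1.2324 back to its contributor per unit of net cost, which exceeds 1, making full contribution the dominant choice for everyone.
So the Nash equilibrium is full contribution by all 5; the group earns 1.3 × 4.74 × 205 = 1263.21.

1263.21 dollars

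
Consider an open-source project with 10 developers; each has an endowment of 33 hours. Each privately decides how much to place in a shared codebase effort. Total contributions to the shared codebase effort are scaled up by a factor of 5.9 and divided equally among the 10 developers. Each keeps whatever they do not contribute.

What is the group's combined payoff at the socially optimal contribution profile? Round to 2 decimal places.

1947.00 hours

Each contributed unit returns 5.900 to the group as a whole (0.5900 to each of 10 players), which exceeds 1, so the social optimum is full contribution: group total = 5.900 × 330 = 1947.00.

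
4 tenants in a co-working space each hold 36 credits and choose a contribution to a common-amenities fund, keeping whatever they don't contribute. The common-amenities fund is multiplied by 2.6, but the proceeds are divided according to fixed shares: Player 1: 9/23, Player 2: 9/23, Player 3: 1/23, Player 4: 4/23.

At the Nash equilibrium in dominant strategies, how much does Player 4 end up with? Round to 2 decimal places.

Each unit j contributes comes back to j as 2.6 × (j's share), so j prefers to contribute only if that share exceeds 1/2.6 = 0.3846; otherwise keeping the unit dominates.
The shares above 0.3846 belong to Player 1 and Player 2, contributing 36 each; the remaining 2 contribute 0. Total contributed: 72.
Player 4 keeps 36 and receives 2.6 × 72 × 4/23 = 32.56 from the common-amenities fund, for a payoff of 68.56.

68.56 credits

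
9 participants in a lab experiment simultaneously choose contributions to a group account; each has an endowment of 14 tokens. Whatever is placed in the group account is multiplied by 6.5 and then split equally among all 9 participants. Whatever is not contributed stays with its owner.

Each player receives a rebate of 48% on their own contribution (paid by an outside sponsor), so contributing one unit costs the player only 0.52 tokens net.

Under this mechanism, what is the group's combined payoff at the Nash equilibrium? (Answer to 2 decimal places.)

879.48 tokens

The effective private return per unit is now (6.5/9) / 0.52 = 1.3889 > 1, so every player's dominant strategy flips to full contribution.
So the Nash equilibrium is full contribution by all 9; the group earns 9 × (14 × 0.48 + 6.5 × 14) = 879.48.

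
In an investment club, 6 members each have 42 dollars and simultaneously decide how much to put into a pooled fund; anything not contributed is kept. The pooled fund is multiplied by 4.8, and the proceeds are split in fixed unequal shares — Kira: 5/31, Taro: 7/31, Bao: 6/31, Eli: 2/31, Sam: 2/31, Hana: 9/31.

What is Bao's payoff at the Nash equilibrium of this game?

A player with share s gets back 4.8·s per unit contributed, so full contribution is dominant for anyone with s > 1/4.8 = 0.2083 and zero contribution is dominant for anyone below.
Taro and Hana clear that bar, contributing 42 each; the remaining 4 contribute 0. Total contributed: 84.
Bao keeps 42 and receives 4.8 × 84 × 6/31 = 78.04 from the pooled fund, for a payoff of 120.04.

120.04 dollars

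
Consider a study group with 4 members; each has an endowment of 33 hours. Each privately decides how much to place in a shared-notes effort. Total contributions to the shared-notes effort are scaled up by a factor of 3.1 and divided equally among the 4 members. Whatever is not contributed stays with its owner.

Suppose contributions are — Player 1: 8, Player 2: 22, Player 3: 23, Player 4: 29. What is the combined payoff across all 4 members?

304.20 hours

Total contributed: 8 + 22 + 23 + 29 = 82; total kept: 4 × 33 − 82 = 50.
The shared-notes effort pays out 3.1 × 82 = 254.20 in aggregate.
Group total = 50 + 254.20 = 304.20.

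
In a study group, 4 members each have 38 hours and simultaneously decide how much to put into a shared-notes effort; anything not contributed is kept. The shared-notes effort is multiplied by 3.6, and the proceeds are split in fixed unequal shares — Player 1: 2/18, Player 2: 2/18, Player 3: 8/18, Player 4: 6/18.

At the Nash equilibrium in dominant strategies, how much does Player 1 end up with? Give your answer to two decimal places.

Player j's private return per contributed unit is 3.6 × (j's share). Contributing is weakly dominant for j when that share is at least 1/3.6 = 0.2778, and contributing 0 is dominant otherwise.
The shares above 0.2778 belong to Player 3 and Player 4, contributing 38 each; the remaining 2 contribute 0. Total contributed: 76.
Player 1 keeps 38 and receives 3.6 × 76 × 2/18 = 30.40 from the shared-notes effort, for a payoff of 68.40.

68.40 hours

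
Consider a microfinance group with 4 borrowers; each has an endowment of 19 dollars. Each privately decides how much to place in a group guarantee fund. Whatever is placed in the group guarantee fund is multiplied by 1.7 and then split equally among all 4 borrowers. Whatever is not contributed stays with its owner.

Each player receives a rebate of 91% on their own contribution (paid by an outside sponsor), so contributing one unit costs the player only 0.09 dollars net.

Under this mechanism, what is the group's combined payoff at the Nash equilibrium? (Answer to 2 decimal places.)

With the mechanism, a contributed unit returns (1.7/4) / 0.09 = 4.7222 per unit of net cost to the contributor — now above 1 — so contributing fully is weakly dominant for every player.
So the Nash equilibrium is full contribution by all 4; the group earns 4 × (19 × 0.91 + 1.7 × 19) = 198.36.

198.36 dollars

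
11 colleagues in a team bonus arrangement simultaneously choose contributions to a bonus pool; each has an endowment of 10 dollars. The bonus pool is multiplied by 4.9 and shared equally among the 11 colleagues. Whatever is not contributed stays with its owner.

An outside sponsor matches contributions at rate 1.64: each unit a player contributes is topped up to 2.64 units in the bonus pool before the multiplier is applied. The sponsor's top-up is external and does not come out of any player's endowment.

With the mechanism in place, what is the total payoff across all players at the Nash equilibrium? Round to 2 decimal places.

Under the mechanism each unit contributed yields 4.9 × 2.64 / 11 = 1.1760 back to its contributor per unit of net cost, which exceeds 1, making full contribution the dominant choice for everyone.
So the Nash equilibrium is full contribution by all 11; the group earns 4.9 × 2.64 × 110 = 1422.96.

1422.96 dollars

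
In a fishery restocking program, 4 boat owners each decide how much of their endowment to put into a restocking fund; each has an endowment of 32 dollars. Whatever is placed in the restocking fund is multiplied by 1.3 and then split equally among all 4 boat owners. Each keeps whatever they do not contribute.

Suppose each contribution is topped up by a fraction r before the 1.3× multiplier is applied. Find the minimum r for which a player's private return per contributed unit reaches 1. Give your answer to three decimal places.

2.077

With matching at rate r, one contributed unit becomes (1 + r) in the restocking fund and returns 1.3 × (1 + r) / 4 to the contributor.
Setting this equal to 1: 1 + r = 4/1.3 = 3.0769.
So the minimum matching rate is r = 3.0769 − 1 = 2.077.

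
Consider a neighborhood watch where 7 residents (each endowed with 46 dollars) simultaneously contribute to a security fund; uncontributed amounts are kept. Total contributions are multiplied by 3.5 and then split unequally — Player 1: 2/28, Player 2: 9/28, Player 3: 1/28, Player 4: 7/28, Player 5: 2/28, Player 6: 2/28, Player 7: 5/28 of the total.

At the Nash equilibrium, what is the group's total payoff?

Player j's private return per contributed unit is 3.5 × (j's share). Contributing is weakly dominant for j when that share is at least 1/3.5 = 0.2857, and contributing 0 is dominant otherwise.
Only Player 2 (9/28) clears that bar, contributing 46; the remaining 6 contribute 0. Total contributed: 46.
The security fund pays out 3.5 × 46 = 161.00 in total (split across the unequal shares, but the aggregate is all that matters for the group sum).
The 6 free-riders keep 46 each, adding 276. Group total = 276 + 161.00 = 437.00.

437.00 dollars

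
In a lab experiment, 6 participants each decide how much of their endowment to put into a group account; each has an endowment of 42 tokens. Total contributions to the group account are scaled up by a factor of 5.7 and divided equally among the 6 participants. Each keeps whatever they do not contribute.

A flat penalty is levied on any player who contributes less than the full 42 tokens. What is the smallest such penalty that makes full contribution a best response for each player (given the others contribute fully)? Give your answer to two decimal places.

2.10 tokens

Given the others contribute fully, the best deviation is to contribute 0 (any partial contribution still incurs the fine and gives up units whose private return 0.9500 is below 1).
Deviating from 42 to 0 saves 42 tokens but forfeits the deviator's share of the drop in the group account: 5.7/6 × 42 = 39.90.
So the deviation gain is 42 − 39.90 = 2.10, and the fine must be at least 2.10 tokens to wipe it out.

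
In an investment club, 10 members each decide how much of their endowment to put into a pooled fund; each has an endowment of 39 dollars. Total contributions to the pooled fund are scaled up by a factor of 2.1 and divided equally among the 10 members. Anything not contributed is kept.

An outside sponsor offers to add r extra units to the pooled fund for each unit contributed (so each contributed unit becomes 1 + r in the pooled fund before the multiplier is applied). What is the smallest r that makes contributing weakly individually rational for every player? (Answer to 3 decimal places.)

3.762

With matching at rate r, one contributed unit becomes (1 + r) in the pooled fund and returns 2.1 × (1 + r) / 10 to the contributor.
Setting this equal to 1: 1 + r = 10/2.1 = 4.7619.
So the minimum matching rate is r = 4.7619 − 1 = 3.762.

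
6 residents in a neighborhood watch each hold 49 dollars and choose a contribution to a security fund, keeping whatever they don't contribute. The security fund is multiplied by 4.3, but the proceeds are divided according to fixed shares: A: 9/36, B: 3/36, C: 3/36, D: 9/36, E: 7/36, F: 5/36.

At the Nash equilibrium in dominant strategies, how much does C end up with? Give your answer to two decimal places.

84.12 dollars

For player j, contributing a unit is worthwhile iff 4.3 × (j's share) ≥ 1, i.e. iff j's share is at least 0.2326.
A and D are above the threshold, contributing 49 each; the remaining 4 contribute 0. Total contributed: 98.
C keeps 49 and receives 4.3 × 98 × 3/36 = 35.12 from the security fund, for a payoff of 84.12.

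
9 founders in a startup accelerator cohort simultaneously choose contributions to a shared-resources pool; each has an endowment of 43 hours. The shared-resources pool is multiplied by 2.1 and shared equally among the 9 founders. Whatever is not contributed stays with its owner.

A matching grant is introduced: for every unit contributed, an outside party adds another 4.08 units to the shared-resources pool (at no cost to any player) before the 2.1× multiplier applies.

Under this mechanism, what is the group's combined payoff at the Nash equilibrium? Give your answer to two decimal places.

4128.52 hours

The effective private return per unit is now 2.1 × 5.08 / 9 = 1.1853 > 1, so every player's dominant strategy flips to full contribution.
At the Nash equilibrium everyone contributes 43. Group total payoff = 2.1 × 5.08 × 387 = 4128.52.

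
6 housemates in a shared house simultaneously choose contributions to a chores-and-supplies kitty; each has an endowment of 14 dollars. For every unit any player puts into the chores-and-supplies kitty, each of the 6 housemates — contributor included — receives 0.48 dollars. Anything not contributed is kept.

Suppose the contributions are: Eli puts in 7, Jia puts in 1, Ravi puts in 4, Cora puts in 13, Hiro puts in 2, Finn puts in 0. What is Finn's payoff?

Total contributed: 7 + 1 + 4 + 13 + 2 + 0 = 27.
Each receives 0.48 × 27 = 12.96 from the chores-and-supplies kitty.
Finn keeps 14 − 0 = 14, so Finn's payoff is 14 + 12.96 = 26.96.

26.96 dollars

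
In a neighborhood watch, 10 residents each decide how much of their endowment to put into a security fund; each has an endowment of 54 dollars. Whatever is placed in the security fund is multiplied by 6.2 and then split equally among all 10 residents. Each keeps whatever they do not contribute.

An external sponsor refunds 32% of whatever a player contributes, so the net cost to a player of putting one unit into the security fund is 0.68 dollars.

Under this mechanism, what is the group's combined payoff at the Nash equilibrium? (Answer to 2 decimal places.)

Even with the mechanism, each unit contributed returns only (6.2/10) / 0.68 = 0.9118 per unit of net cost, so contributing nothing is still dominant.
Everyone keeps their endowment and the group total is 10 × 54 = 540.

540.00 dollars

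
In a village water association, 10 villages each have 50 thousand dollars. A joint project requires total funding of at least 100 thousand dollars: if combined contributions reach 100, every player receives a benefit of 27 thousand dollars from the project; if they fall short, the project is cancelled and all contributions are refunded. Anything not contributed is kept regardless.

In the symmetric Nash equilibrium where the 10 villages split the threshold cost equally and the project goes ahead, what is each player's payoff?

67 thousand dollars

Equal share of the threshold: 100/10 = 10.
At this profile no one gains by cutting their contribution: any cut drops the total below 100, the project is cancelled, contributions are refunded, and the deviator ends with 50, which is less than 50 − 10 + 27 = 67. Contributing more than 10 just wastes the excess. So contributing exactly 10 is a best response.
Each player's payoff: 50 − 10 + 27 = 67.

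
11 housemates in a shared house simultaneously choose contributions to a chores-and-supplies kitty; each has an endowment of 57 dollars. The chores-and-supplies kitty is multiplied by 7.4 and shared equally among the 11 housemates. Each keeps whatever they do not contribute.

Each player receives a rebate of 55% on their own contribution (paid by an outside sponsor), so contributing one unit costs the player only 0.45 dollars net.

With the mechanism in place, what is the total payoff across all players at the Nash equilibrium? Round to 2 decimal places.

4984.65 dollars

The effective private return per unit is now (7.4/11) / 0.45 = 1.4949 > 1, so every player's dominant strategy flips to full contribution.
At the Nash equilibrium everyone contributes 57. Group total payoff = 11 × (57 × 0.55 + 7.4 × 57) = 4984.65.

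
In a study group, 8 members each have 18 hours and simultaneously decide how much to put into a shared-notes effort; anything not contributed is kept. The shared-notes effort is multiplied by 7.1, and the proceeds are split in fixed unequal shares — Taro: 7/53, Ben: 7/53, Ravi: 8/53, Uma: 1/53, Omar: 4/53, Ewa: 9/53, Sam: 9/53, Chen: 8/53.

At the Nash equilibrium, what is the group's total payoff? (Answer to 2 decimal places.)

583.20 hours

Each unit j contributes comes back to j as 7.1 × (j's share), so j prefers to contribute only if that share exceeds 1/7.1 = 0.1408; otherwise keeping the unit dominates.
Ravi, Ewa, Sam and Chen clear that bar, contributing 18 each; the remaining 4 contribute 0. Total contributed: 72.
The shared-notes effort pays out 7.1 × 72 = 511.20 in total (split across the unequal shares, but the aggregate is all that matters for the group sum).
The 4 free-riders keep 18 each, adding 72. Group total = 72 + 511.20 = 583.20.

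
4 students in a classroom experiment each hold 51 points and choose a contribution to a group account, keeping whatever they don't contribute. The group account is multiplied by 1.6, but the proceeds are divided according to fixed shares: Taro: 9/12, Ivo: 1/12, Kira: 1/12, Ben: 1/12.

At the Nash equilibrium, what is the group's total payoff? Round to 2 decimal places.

234.60 points

For player j, contributing a unit is worthwhile iff 1.6 × (j's share) ≥ 1, i.e. iff j's share is at least 0.6250.
Only Taro (9/12) clears that bar, contributing 51; the remaining 3 contribute 0. Total contributed: 51.
The group account pays out 1.6 × 51 = 81.60 in total (split across the unequal shares, but the aggregate is all that matters for the group sum).
The 3 free-riders keep 51 each, adding 153. Group total = 153 + 81.60 = 234.60.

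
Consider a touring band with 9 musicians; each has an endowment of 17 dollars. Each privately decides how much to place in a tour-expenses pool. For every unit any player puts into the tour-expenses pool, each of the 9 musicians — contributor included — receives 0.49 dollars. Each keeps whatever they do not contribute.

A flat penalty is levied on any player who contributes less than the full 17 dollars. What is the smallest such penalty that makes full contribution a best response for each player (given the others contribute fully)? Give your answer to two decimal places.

8.67 dollars

Given the others contribute fully, the best deviation is to contribute 0 (any partial contribution still incurs the fine and gives up units whose private return 0.49 is below 1).
Deviating from 17 to 0 saves 17 dollars but forfeits the deviator's share of the drop in the tour-expenses pool: 0.49 × 17 = 8.33.
So the deviation gain is 17 − 8.33 = 8.67, and the fine must be at least 8.67 dollars to wipe it out.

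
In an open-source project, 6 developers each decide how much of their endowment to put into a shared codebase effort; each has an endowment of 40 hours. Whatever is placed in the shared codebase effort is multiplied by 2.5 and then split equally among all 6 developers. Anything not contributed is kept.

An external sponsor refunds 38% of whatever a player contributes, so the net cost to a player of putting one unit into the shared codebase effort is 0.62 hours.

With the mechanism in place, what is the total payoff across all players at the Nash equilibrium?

The effective private return is (2.5/6) / 0.62 = 0.6720, which is still under 1, so the mechanism doesn't change anyone's dominant strategy: zero contribution.
At the Nash equilibrium no one contributes; group total payoff = 6 × 40 = 240.

240.00 hours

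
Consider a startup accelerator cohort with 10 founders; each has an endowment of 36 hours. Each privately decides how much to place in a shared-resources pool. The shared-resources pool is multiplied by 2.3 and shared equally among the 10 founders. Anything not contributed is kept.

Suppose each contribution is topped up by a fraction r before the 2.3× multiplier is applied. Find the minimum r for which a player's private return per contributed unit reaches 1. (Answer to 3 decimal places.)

With matching at rate r, one contributed unit becomes (1 + r) in the shared-resources pool and returns 2.3 × (1 + r) / 10 to the contributor.
Setting this equal to 1: 1 + r = 10/2.3 = 4.3478.
So the minimum matching rate is r = 4.3478 − 1 = 3.348.

3.348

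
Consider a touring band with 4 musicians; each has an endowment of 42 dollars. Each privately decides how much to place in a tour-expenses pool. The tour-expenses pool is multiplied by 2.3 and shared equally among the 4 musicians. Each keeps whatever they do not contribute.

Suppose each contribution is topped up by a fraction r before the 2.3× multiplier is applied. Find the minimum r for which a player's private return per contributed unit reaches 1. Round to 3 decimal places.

With matching at rate r, one contributed unit becomes (1 + r) in the tour-expenses pool and returns 2.3 × (1 + r) / 4 to the contributor.
Setting this equal to 1: 1 + r = 4/2.3 = 1.7391.
So the minimum matching rate is r = 1.7391 − 1 = 0.739.

0.739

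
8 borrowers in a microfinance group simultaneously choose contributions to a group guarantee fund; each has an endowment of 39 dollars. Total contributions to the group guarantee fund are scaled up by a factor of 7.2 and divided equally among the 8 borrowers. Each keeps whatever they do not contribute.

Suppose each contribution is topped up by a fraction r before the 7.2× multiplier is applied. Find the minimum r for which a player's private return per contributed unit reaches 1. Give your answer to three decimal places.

With matching at rate r, one contributed unit becomes (1 + r) in the group guarantee fund and returns 7.2 × (1 + r) / 8 to the contributor.
Setting this equal to 1: 1 + r = 8/7.2 = 1.1111.
So the minimum matching rate is r = 1.1111 − 1 = 0.111.

0.111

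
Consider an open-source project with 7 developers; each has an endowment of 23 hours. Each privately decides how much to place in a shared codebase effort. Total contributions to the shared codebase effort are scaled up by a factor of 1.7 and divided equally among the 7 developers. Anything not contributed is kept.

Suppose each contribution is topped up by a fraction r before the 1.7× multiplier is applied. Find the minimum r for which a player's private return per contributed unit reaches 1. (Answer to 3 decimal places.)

With matching at rate r, one contributed unit becomes (1 + r) in the shared codebase effort and returns 1.7 × (1 + r) / 7 to the contributor.
Setting this equal to 1: 1 + r = 7/1.7 = 4.1176.
So the minimum matching rate is r = 4.1176 − 1 = 3.118.

3.118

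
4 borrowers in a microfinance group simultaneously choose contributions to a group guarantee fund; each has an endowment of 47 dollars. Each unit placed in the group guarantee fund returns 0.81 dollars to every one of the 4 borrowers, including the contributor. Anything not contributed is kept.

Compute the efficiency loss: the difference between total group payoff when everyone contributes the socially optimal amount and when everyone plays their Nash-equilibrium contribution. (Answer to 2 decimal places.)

The private return per contributed unit is 0.81 < 1, so contributing 0 is dominant for every player. At the Nash equilibrium everyone keeps their 47, and the group total is 4 × 47 = 188.
Each contributed unit returns 3.240 to the group as a whole (0.81 to each of 4 players), which exceeds 1, so the social optimum is full contribution: group total = 3.240 × 188 = 609.12.
Efficiency loss = 609.12 − 188 = 421.12.

421.12 dollars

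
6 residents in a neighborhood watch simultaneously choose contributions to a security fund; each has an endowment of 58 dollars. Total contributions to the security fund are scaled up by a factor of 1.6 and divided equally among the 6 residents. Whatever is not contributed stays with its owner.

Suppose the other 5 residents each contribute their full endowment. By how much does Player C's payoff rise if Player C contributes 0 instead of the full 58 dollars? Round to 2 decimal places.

42.53 dollars

Switching from a contribution of 58 to 0 lets Player C keep an extra 58 dollars, but lowers the security fund by 58, which costs Player C their own share of that drop: 1.6/6 × 58 = 15.47.
Net gain = 58 − 15.47 = 42.53. The private return per contributed unit (0.2667) is below 1, so free-riding is indeed the best response regardless of what the others do.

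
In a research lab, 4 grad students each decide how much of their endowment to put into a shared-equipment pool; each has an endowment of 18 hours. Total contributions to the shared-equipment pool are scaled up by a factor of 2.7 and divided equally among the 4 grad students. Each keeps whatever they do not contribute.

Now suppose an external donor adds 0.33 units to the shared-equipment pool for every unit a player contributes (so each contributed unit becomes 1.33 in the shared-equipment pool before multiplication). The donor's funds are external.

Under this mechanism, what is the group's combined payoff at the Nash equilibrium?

The effective private return is 2.7 × 1.33 / 4 = 0.8978, which is still under 1, so the mechanism doesn't change anyone's dominant strategy: zero contribution.
Everyone keeps their endowment and the group total is 4 × 18 = 72.

72.00 hours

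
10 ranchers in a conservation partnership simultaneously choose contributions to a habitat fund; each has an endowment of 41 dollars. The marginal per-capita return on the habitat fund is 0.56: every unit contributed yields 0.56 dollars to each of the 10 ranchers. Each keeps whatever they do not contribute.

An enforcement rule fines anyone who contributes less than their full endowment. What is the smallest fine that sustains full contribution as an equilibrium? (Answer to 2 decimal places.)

18.04 dollars

Given the others contribute fully, the best deviation is to contribute 0 (any partial contribution still incurs the fine and gives up units whose private return 0.56 is below 1).
Deviating from 41 to 0 saves 41 dollars but forfeits the deviator's share of the drop in the habitat fund: 0.56 × 41 = 22.96.
So the deviation gain is 41 − 22.96 = 18.04, and the fine must be at least 18.04 dollars to wipe it out.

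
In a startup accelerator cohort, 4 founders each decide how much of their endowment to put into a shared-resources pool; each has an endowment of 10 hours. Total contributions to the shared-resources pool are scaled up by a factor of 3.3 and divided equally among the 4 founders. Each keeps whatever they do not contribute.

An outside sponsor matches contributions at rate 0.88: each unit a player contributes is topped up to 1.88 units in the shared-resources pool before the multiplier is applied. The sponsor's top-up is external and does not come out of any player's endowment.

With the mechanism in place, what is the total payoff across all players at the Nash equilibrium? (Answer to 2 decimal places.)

248.16 hours

The effective private return per unit is now 3.3 × 1.88 / 4 = 1.5510 > 1, so every player's dominant strategy flips to full contribution.
At the Nash equilibrium everyone contributes 10. Group total payoff = 3.3 × 1.88 × 40 = 248.16.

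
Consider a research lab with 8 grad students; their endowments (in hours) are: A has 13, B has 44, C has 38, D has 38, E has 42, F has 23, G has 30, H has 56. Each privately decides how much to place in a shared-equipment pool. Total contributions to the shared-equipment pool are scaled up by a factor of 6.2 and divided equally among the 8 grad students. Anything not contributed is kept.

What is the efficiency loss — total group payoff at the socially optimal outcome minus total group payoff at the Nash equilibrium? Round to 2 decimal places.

The private return per contributed unit is 6.2/8 = 0.7750 < 1 for every player regardless of endowment, so the Nash equilibrium is zero contribution and the group total is Σ E_j = 13 + 44 + 38 + 38 + 42 + 23 + 30 + 56 = 284.
Each contributed unit returns 6.200 to the group, so the social optimum is full contribution by everyone: group total = 6.200 × 284 = 1760.80.
Efficiency loss = (6.200 − 1) × 284 = 1476.80.

1476.80 hours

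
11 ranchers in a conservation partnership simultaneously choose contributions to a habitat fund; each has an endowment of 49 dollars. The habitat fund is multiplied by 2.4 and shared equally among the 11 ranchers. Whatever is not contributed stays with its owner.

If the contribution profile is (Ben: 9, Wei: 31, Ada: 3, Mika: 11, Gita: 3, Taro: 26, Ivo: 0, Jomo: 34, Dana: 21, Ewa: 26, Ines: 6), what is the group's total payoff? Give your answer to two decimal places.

Total contributed: 9 + 31 + 3 + 11 + 3 + 26 + 0 + 34 + 21 + 26 + 6 = 170; total kept: 11 × 49 − 170 = 369.
The habitat fund pays out 2.4 × 170 = 408.00 in aggregate.
Group total = 369 + 408.00 = 777.00.

777.00 dollars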